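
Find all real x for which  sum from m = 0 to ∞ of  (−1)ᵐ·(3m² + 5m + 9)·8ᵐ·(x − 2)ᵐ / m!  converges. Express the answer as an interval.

Ratio test: |a_{m+1}/a_m| = (3(m+1)² + 5(m+1) + 9)/(3m² + 5m + 9) · 8 · 1/(m+1) → 0 as m → ∞.
The ratio tends to 0 regardless of x, hence R = ∞.

(−∞, ∞)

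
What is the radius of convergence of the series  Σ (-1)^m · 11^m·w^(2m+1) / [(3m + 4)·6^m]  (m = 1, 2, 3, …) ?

The ratio of consecutive coefficients is [(3m + 4)/(3(m+1) + 4)] · 11/6 → 11/6.
Successive powers of w differ by 2, so the series converges when |w|² · 11/6 < 1, i.e. |w| < √(6/11). So R = √66/11.

R = √66/11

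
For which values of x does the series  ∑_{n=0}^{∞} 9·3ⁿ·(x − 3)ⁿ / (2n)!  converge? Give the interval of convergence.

(−∞, ∞)

By the ratio test, |a_{n+1}/a_n| = 9/9 · 3 · 1/[(2n+1)·(2n+2)] → 0.
Since the limit is 0 < 1 for every x, the series converges on all of ℝ and R = ∞.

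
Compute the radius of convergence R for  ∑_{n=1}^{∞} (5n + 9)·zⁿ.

R = 1

By the ratio test, |a_{n+1}/a_n| = (5(n+1) + 9)/(5n + 9) → 1.
Convergence for |z| < 1, so R = 1.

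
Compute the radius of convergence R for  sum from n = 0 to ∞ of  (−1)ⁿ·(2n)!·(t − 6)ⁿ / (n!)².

Apply the ratio test: |a_{n+1}| / |a_n| = (2n+1)·(2n+2)/(n+1)², which tends to 4 as n → ∞.
Thus R = 1/(4) = 1/4.

R = 1/4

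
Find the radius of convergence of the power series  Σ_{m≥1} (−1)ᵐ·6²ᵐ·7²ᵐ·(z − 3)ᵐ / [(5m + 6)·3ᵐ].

R = 1/588

Apply the ratio test: |a_{m+1}| / |a_m| = [(5m + 6)/(5(m+1) + 6)] · 36·49/3, which tends to 588 as m → ∞.
Hence the series converges for |z − 3| < 1/(588) = 1/588, so the radius of convergence is 1/588.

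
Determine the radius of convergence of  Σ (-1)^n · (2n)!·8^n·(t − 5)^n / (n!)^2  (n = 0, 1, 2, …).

By the ratio test, |a_{n+1}/a_n| = (2n+1)·(2n+2)/(n+1)² · 8 → 32.
Thus R = 1/(32) = 1/32.

R = 1/32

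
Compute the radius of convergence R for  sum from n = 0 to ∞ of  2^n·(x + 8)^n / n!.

R = ∞

Apply the ratio test: |a_{n+1}| / |a_n| = 2 · 1/(n+1), which tends to 0 as n → ∞.
The limit is 0, so the series converges for all x; R = ∞.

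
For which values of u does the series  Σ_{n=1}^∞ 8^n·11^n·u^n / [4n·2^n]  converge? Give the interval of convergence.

The ratio of consecutive coefficients is [4n/4(n+1)] · 8·11/2 → 44.
Convergence for |u| · 44 < 1, i.e. |u| < 1/44. So R = 1/44.
Endpoint u = 1/44: comparison with the harmonic series Σ 1/n shows the series diverges.
At u = -1/44: an alternating series whose terms decrease to 0 in absolute value, so it converges by the Leibniz criterion.

[-1/44, 1/44)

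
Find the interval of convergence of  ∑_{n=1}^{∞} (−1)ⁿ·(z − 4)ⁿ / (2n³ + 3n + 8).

[3, 5]

Apply the ratio test: |a_{n+1}| / |a_n| = (2n³ + 3n + 8)/(2(n+1)³ + 3(n+1) + 8), which tends to 1 as n → ∞.
Convergence for |z − 4| < 1, so R = 1.
When z = 5, the series is dominated by a constant times Σ 1/n³, which converges (p = 3 > 1).
When z = 3, the series is dominated by a constant times Σ 1/n³, which converges (p = 3 > 1).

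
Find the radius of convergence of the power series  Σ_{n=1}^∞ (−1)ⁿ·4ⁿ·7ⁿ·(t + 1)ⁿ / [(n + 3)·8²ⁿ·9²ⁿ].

R = 1296/7

Apply the ratio test: |a_{n+1}| / |a_n| = [(n + 3)/((n+1) + 3)] · 4·7/(64·81), which tends to 7/1296 as n → ∞.
Hence the series converges for |t + 1| < 1/(7/1296) = 1296/7, so the radius of convergence is 1296/7.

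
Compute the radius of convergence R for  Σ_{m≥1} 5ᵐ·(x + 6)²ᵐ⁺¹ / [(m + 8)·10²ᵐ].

R = 2√5

Ratio test: |a_{m+1}/a_m| = [(m + 8)/((m+1) + 8)] · 5/100 → 1/20 as m → ∞.
Since the exponent of (x + 6) increases by 2 each term, convergence requires |x + 6|² < 20, hence R = 2√5.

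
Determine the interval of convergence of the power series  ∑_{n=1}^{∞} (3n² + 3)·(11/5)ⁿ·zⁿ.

By the ratio test, |a_{n+1}/a_n| = [(3(n+1)² + 3)/(3n² + 3)] · 11/5 → 11/5.
The series converges when 11/5 · |z| < 1, giving R = 5/11.
At z = 5/11: the terms have absolute value of order n², which does not tend to 0, so the series diverges by the divergence test.
When z = -5/11, the terms have absolute value of order n², which does not tend to 0, so the series diverges by the divergence test.

(-5/11, 5/11)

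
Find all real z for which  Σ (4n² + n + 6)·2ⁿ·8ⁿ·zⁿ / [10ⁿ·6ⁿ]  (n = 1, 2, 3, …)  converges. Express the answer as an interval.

The ratio of consecutive coefficients is [(4(n+1)² + (n+1) + 6)/(4n² + n + 6)] · 2·8/(10·6) → 4/15.
Convergence for |z| · 4/15 < 1, i.e. |z| < 15/4. So R = 15/4.
Check z = 15/4: the terms do not tend to 0, so the series diverges.
Endpoint z = -15/4: the terms do not tend to 0, so the series diverges.

(-15/4, 15/4)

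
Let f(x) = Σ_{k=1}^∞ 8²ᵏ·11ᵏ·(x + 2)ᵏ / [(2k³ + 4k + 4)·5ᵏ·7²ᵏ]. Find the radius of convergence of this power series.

The ratio of consecutive coefficients is [(2k³ + 4k + 4)/(2(k+1)³ + 4(k+1) + 4)] · 64·11/(5·49) → 704/245.
Thus R = 1/(704/245) = 245/704.

R = 245/704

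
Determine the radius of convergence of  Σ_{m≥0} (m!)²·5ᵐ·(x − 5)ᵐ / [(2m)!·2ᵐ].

R = 8/5

By the ratio test, |a_{m+1}/a_m| = (m+1)²/[(2m+1)·(2m+2)] · 5/2 → 5/8.
The series converges when 5/8 · |x − 5| < 1, giving R = 8/5.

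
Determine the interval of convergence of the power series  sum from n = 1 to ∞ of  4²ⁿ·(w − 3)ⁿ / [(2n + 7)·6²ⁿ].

Ratio test: |a_{n+1}/a_n| = [(2n + 7)/(2(n+1) + 7)] · 16/36 → 4/9 as n → ∞.
The series converges when 4/9 · |w − 3| < 1, giving R = 9/4.
Check w = 21/4: the terms behave like c/n; limit comparison with the harmonic series gives divergence.
Endpoint w = 3/4: the terms alternate in sign and decrease monotonically to 0 in absolute value (size ~ c/n), so the alternating series test gives convergence.

[3/4, 21/4)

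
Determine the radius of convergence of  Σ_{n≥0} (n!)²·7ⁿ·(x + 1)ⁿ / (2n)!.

Apply the ratio test: |a_{n+1}| / |a_n| = (n+1)²/[(2n+1)·(2n+2)] · 7, which tends to 7/4 as n → ∞.
Thus R = 1/(7/4) = 4/7.

R = 4/7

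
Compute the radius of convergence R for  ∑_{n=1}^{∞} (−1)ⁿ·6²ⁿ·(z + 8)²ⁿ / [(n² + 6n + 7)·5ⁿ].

Ratio test: |a_{n+1}/a_n| = [(n² + 6n + 7)/((n+1)² + 6(n+1) + 7)] · 36/5 → 36/5 as n → ∞.
Successive powers of (z + 8) differ by 2, so the series converges when |z + 8|² · 36/5 < 1, i.e. |z + 8| < √(5/36). So R = √5/6.

R = √5/6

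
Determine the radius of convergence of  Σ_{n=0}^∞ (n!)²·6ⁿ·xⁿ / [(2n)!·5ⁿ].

R = 10/3

By the ratio test, |a_{n+1}/a_n| = (n+1)²/[(2n+1)·(2n+2)] · 6/5 → 3/10.
Convergence for |x| · 3/10 < 1, i.e. |x| < 10/3. So R = 10/3.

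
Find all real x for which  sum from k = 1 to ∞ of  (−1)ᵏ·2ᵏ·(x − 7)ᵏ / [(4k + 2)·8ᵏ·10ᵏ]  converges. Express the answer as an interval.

Ratio test: |a_{k+1}/a_k| = [(4k + 2)/(4(k+1) + 2)] · 2/(8·10) → 1/40 as k → ∞.
Convergence for |x − 7| · 1/40 < 1, i.e. |x − 7| < 40. So R = 40.
Endpoint x = 47: convergence follows from the alternating series test (terms decrease monotonically to 0).
Endpoint x = -33: the terms behave like c/k; limit comparison with the harmonic series gives divergence.

(-33, 47]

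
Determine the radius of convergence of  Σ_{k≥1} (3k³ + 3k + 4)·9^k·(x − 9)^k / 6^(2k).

By the ratio test, |a_{k+1}/a_k| = [(3(k+1)³ + 3(k+1) + 4)/(3k³ + 3k + 4)] · 9/36 → 1/4.
Thus R = 1/(1/4) = 4.

R = 4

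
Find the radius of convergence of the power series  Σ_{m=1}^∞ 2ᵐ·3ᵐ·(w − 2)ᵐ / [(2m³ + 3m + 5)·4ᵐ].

By the ratio test, |a_{m+1}/a_m| = [(2m³ + 3m + 5)/(2(m+1)³ + 3(m+1) + 5)] · 2·3/4 → 3/2.
The series converges when 3/2 · |w − 2| < 1, giving R = 2/3.

R = 2/3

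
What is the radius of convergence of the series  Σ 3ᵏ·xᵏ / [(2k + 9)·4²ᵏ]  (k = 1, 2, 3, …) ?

R = 16/3

Ratio test: |a_{k+1}/a_k| = [(2k + 9)/(2(k+1) + 9)] · 3/16 → 3/16 as k → ∞.
Convergence for |x| · 3/16 < 1, i.e. |x| < 16/3. So R = 16/3.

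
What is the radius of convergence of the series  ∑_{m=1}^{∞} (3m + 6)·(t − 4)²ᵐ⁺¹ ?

R = 1

By the ratio test, |a_{m+1}/a_m| = (3(m+1) + 6)/(3m + 6) → 1.
Since the exponent of (t − 4) increases by 2 each term, convergence requires |t − 4|² < 1, hence R = 1.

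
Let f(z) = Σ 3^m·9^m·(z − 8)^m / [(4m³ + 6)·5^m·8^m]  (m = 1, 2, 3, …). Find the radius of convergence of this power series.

R = 40/27

Ratio test: |a_{m+1}/a_m| = [(4m³ + 6)/(4(m+1)³ + 6)] · 3·9/(5·8) → 27/40 as m → ∞.
Hence the series converges for |z − 8| < 1/(27/40) = 40/27, so the radius of convergence is 40/27.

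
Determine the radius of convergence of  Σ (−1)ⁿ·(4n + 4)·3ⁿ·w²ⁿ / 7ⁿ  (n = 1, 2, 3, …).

The ratio of consecutive coefficients is [(4(n+1) + 4)/(4n + 4)] · 3/7 → 3/7.
Writing y = w², the series in y has radius 7/3, so |w| < √(7/3) and R = √21/3.

R = √21/3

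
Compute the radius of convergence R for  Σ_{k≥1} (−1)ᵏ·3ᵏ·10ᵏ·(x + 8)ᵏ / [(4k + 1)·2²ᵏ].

Apply the ratio test: |a_{k+1}| / |a_k| = [(4k + 1)/(4(k+1) + 1)] · 3·10/4, which tends to 15/2 as k → ∞.
Thus R = 1/(15/2) = 2/15.

R = 2/15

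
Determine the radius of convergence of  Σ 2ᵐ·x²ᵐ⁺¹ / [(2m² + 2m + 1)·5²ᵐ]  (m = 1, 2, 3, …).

R = 5√2/2

Ratio test: |a_{m+1}/a_m| = [(2m² + 2m + 1)/(2(m+1)² + 2(m+1) + 1)] · 2/25 → 2/25 as m → ∞.
Writing y = x², the series in y has radius 25/2, so |x| < √(25/2) and R = 5√2/2.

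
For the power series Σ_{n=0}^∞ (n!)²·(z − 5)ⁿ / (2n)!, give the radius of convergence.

R = 4

Apply the ratio test: |a_{n+1}| / |a_n| = (n+1)²/[(2n+1)·(2n+2)], which tends to 1/4 as n → ∞.
Thus R = 1/(1/4) = 4.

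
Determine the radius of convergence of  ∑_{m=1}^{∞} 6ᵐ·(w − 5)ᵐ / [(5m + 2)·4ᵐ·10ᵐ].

The ratio of consecutive coefficients is [(5m + 2)/(5(m+1) + 2)] · 6/(4·10) → 3/20.
Hence the series converges for |w − 5| < 1/(3/20) = 20/3, so the radius of convergence is 20/3.

R = 20/3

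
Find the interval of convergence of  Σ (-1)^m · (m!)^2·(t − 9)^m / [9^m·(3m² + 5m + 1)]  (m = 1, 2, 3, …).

{9}

By the ratio test, |a_{m+1}/a_m| = (m+1)² · 1/9 · (3m² + 5m + 1)/(3(m+1)² + 5(m+1) + 1) → ∞.
The terms grow without bound for any (t − 9) ≠ 0, so R = 0 (convergence only at t = 9).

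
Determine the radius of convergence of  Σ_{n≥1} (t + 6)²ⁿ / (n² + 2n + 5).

Apply the ratio test: |a_{n+1}| / |a_n| = (n² + 2n + 5)/((n+1)² + 2(n+1) + 5), which tends to 1 as n → ∞.
Successive powers of (t + 6) differ by 2, so the series converges when |t + 6|² · 1 < 1, i.e. |t + 6| < √(1) = 1. So R = 1.

R = 1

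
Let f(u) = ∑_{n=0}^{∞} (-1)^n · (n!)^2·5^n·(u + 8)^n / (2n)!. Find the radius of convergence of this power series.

R = 4/5

Ratio test: |a_{n+1}/a_n| = (n+1)²/[(2n+1)·(2n+2)] · 5 → 5/4 as n → ∞.
The series converges when 5/4 · |u + 8| < 1, giving R = 4/5.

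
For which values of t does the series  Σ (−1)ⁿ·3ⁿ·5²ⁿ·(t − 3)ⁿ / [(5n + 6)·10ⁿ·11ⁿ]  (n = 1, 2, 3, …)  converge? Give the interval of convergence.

(23/15, 67/15]

The ratio of consecutive coefficients is [(5n + 6)/(5(n+1) + 6)] · 3·25/(10·11) → 15/22.
Hence the series converges for |t − 3| < 1/(15/22) = 22/15, so the radius of convergence is 22/15.
When t = 67/15, convergence follows from the alternating series test (terms decrease monotonically to 0).
When t = 23/15, comparison with the harmonic series Σ 1/n shows the series diverges.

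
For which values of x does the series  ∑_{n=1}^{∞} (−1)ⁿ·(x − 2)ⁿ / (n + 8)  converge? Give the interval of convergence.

The ratio of consecutive coefficients is (n + 8)/((n+1) + 8) → 1.
So the series converges when |x − 2| < 1 and diverges when |x − 2| > 1; R = 1.
Endpoint x = 3: an alternating series whose terms decrease to 0 in absolute value, so it converges by the Leibniz criterion.
At x = 1: the terms are asymptotic to a nonzero constant times 1/n, so the series diverges by limit comparison with Σ 1/n.

(1, 3]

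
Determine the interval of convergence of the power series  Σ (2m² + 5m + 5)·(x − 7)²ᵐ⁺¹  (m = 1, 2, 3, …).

Apply the ratio test: |a_{m+1}| / |a_m| = (2(m+1)² + 5(m+1) + 5)/(2m² + 5m + 5), which tends to 1 as m → ∞.
Writing y = (x − 7)², the series in y has radius 1, so |x − 7| < √(1) = 1 and R = 1.
At x = 8: the terms have absolute value of order m², which does not tend to 0, so the series diverges by the divergence test.
When x = 6, the terms do not tend to 0, so the series diverges.

(6, 8)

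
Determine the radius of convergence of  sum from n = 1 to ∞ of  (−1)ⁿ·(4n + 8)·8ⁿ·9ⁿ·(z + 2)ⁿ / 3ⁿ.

R = 1/24

The ratio of consecutive coefficients is [(4(n+1) + 8)/(4n + 8)] · 8·9/3 → 24.
Thus R = 1/(24) = 1/24.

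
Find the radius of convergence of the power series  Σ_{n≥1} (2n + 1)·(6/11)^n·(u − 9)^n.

R = 11/6

Ratio test: |a_{n+1}/a_n| = [(2(n+1) + 1)/(2n + 1)] · 6/11 → 6/11 as n → ∞.
Thus R = 1/(6/11) = 11/6.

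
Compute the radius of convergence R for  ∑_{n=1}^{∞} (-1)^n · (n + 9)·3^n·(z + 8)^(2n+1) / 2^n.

R = √6/3

Ratio test: |a_{n+1}/a_n| = [((n+1) + 9)/(n + 9)] · 3/2 → 3/2 as n → ∞.
Writing y = (z + 8)², the series in y has radius 2/3, so |z + 8| < √(2/3) and R = √6/3.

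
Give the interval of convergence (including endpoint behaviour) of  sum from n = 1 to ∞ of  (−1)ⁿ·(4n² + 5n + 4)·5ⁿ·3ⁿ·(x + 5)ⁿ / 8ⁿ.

(-83/15, -67/15)

The ratio of consecutive coefficients is [(4(n+1)² + 5(n+1) + 4)/(4n² + 5n + 4)] · 5·3/8 → 15/8.
Thus R = 1/(15/8) = 8/15.
At x = -67/15: the n-th term does not approach 0; divergence by the term test.
When x = -83/15, the terms have absolute value of order n², which does not tend to 0, so the series diverges by the divergence test.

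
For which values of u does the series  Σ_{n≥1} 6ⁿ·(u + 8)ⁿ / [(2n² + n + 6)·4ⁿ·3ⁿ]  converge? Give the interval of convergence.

The ratio of consecutive coefficients is [(2n² + n + 6)/(2(n+1)² + (n+1) + 6)] · 6/(4·3) → 1/2.
Convergence for |u + 8| · 1/2 < 1, i.e. |u + 8| < 2. So R = 2.
When u = -6, the terms are on the order of 1/n², so the series converges absolutely by comparison with the p-series (p = 2 > 1).
At u = -10: the series is dominated by a constant times Σ 1/n², which converges (p = 2 > 1).

[-10, -6]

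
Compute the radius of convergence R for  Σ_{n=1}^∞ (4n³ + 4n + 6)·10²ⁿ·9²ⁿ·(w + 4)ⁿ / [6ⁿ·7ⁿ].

R = 7/1350

Ratio test: |a_{n+1}/a_n| = [(4(n+1)³ + 4(n+1) + 6)/(4n³ + 4n + 6)] · 100·81/(6·7) → 1350/7 as n → ∞.
Hence the series converges for |w + 4| < 1/(1350/7) = 7/1350, so the radius of convergence is 7/1350.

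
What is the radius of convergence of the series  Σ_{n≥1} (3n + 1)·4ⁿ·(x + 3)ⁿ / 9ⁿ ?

The ratio of consecutive coefficients is [(3(n+1) + 1)/(3n + 1)] · 4/9 → 4/9.
The series converges when 4/9 · |x + 3| < 1, giving R = 9/4.

R = 9/4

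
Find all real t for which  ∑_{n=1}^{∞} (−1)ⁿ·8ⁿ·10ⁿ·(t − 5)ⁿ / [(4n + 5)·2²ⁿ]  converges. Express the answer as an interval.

The ratio of consecutive coefficients is [(4n + 5)/(4(n+1) + 5)] · 8·10/4 → 20.
Convergence for |t − 5| · 20 < 1, i.e. |t − 5| < 1/20. So R = 1/20.
When t = 101/20, the terms alternate in sign and decrease monotonically to 0 in absolute value (size ~ c/n), so the alternating series test gives convergence.
At t = 99/20: the terms are asymptotic to a nonzero constant times 1/n, so the series diverges by limit comparison with Σ 1/n.

(99/20, 101/20]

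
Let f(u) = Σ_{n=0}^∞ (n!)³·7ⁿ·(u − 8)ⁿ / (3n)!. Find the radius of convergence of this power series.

R = 27/7

Ratio test: |a_{n+1}/a_n| = (n+1)³/[(3n+1)·(3n+2)·(3n+3)] · 7 → 7/27 as n → ∞.
Hence the series converges for |u − 8| < 1/(7/27) = 27/7, so the radius of convergence is 27/7.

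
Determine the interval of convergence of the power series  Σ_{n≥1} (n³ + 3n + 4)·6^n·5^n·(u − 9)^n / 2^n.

(134/15, 136/15)

By the ratio test, |a_{n+1}/a_n| = [((n+1)³ + 3(n+1) + 4)/(n³ + 3n + 4)] · 6·5/2 → 15.
Hence the series converges for |u − 9| < 1/(15) = 1/15, so the radius of convergence is 1/15.
When u = 136/15, the terms have absolute value of order n³, which does not tend to 0, so the series diverges by the divergence test.
When u = 134/15, the terms do not tend to 0, so the series diverges.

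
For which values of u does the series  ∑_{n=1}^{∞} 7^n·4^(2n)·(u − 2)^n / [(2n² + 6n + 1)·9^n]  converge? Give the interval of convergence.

[215/112, 233/112]

Apply the ratio test: |a_{n+1}| / |a_n| = [(2n² + 6n + 1)/(2(n+1)² + 6(n+1) + 1)] · 7·16/9, which tends to 112/9 as n → ∞.
Hence the series converges for |u − 2| < 1/(112/9) = 9/112, so the radius of convergence is 9/112.
When u = 233/112, the terms are on the order of 1/n², so the series converges absolutely by comparison with the p-series (p = 2 > 1).
When u = 215/112, absolute convergence follows by limit comparison with Σ 1/n².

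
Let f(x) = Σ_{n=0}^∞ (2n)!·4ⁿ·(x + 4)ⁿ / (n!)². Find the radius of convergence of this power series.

R = 1/16

Ratio test: |a_{n+1}/a_n| = (2n+1)·(2n+2)/(n+1)² · 4 → 16 as n → ∞.
Thus R = 1/(16) = 1/16.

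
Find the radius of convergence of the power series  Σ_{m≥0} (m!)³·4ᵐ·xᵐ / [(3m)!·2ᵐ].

R = 27/2

Ratio test: |a_{m+1}/a_m| = (m+1)³/[(3m+1)·(3m+2)·(3m+3)] · 4/2 → 2/27 as m → ∞.
The series converges when 2/27 · |x| < 1, giving R = 27/2.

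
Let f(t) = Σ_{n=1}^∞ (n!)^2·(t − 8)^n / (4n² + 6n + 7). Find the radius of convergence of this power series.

R = 0

By the ratio test, |a_{n+1}/a_n| = (n+1)² · (4n² + 6n + 7)/(4(n+1)² + 6(n+1) + 7) → ∞.
Since the ratio → ∞, the series diverges for every t ≠ 8, and R = 0.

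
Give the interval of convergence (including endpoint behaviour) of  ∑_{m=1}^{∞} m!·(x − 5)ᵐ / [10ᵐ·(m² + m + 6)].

By the ratio test, |a_{m+1}/a_m| = (m+1) · 1/10 · (m² + m + 6)/((m+1)² + (m+1) + 6) → ∞.
The ratio grows without bound, so the series diverges whenever (x − 5) ≠ 0; it converges only at x = 5. R = 0.

{5}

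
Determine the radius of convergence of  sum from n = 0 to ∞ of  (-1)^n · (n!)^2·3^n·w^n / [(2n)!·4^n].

R = 16/3

Ratio test: |a_{n+1}/a_n| = (n+1)²/[(2n+1)·(2n+2)] · 3/4 → 3/16 as n → ∞.
The series converges when 3/16 · |w| < 1, giving R = 16/3.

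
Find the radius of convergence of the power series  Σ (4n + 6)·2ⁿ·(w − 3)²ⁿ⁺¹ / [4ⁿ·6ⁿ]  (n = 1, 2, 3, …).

The ratio of consecutive coefficients is [(4(n+1) + 6)/(4n + 6)] · 2/(4·6) → 1/12.
Since the exponent of (w − 3) increases by 2 each term, convergence requires |w − 3|² < 12, hence R = 2√3.

R = 2√3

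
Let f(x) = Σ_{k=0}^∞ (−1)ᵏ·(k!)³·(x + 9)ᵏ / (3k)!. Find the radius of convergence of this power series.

R = 27

Ratio test: |a_{k+1}/a_k| = (k+1)³/[(3k+1)·(3k+2)·(3k+3)] → 1/27 as k → ∞.
Thus R = 1/(1/27) = 27.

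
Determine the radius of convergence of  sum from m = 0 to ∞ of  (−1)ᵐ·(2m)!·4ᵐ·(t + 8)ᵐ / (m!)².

Ratio test: |a_{m+1}/a_m| = (2m+1)·(2m+2)/(m+1)² · 4 → 16 as m → ∞.
Convergence for |t + 8| · 16 < 1, i.e. |t + 8| < 1/16. So R = 1/16.

R = 1/16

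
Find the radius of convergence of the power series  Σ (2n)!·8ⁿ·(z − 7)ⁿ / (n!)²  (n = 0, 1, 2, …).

Apply the ratio test: |a_{n+1}| / |a_n| = (2n+1)·(2n+2)/(n+1)² · 8, which tends to 32 as n → ∞.
Hence the series converges for |z − 7| < 1/(32) = 1/32, so the radius of convergence is 1/32.

R = 1/32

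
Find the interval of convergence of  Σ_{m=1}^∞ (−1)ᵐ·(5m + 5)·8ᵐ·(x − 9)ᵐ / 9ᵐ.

By the ratio test, |a_{m+1}/a_m| = [(5(m+1) + 5)/(5m + 5)] · 8/9 → 8/9.
Hence the series converges for |x − 9| < 1/(8/9) = 9/8, so the radius of convergence is 9/8.
When x = 81/8, the terms have absolute value of order m, which does not tend to 0, so the series diverges by the divergence test.
When x = 63/8, the m-th term does not approach 0; divergence by the term test.

(63/8, 81/8)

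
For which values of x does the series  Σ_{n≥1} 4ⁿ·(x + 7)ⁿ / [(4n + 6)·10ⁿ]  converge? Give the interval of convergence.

[-19/2, -9/2)

By the ratio test, |a_{n+1}/a_n| = [(4n + 6)/(4(n+1) + 6)] · 4/10 → 2/5.
Thus R = 1/(2/5) = 5/2.
Check x = -9/2: the terms behave like c/n; limit comparison with the harmonic series gives divergence.
At x = -19/2: the terms alternate in sign and decrease monotonically to 0 in absolute value (size ~ c/n), so the alternating series test gives convergence.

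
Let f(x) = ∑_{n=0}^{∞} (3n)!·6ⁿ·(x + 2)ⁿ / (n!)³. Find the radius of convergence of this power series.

Apply the ratio test: |a_{n+1}| / |a_n| = (3n+1)·(3n+2)·(3n+3)/(n+1)³ · 6, which tends to 162 as n → ∞.
Hence the series converges for |x + 2| < 1/(162) = 1/162, so the radius of convergence is 1/162.

R = 1/162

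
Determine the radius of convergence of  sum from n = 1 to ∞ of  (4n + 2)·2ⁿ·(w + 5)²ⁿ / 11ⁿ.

The ratio of consecutive coefficients is [(4(n+1) + 2)/(4n + 2)] · 2/11 → 2/11.
Since the exponent of (w + 5) increases by 2 each term, convergence requires |w + 5|² < 11/2, hence R = √22/2.

R = √22/2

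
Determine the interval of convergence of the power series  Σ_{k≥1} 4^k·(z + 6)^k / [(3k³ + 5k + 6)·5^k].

By the ratio test, |a_{k+1}/a_k| = [(3k³ + 5k + 6)/(3(k+1)³ + 5(k+1) + 6)] · 4/5 → 4/5.
Thus R = 1/(4/5) = 5/4.
Check z = -19/4: absolute convergence follows by limit comparison with Σ 1/k³.
When z = -29/4, the series is dominated by a constant times Σ 1/k³, which converges (p = 3 > 1).

[-29/4, -19/4]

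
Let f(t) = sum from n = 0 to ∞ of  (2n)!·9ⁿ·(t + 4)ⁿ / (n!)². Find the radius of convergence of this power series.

Apply the ratio test: |a_{n+1}| / |a_n| = (2n+1)·(2n+2)/(n+1)² · 9, which tends to 36 as n → ∞.
Hence the series converges for |t + 4| < 1/(36) = 1/36, so the radius of convergence is 1/36.

R = 1/36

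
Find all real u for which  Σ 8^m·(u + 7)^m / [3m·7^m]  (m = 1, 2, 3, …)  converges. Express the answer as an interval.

Ratio test: |a_{m+1}/a_m| = [3m/3(m+1)] · 8/7 → 8/7 as m → ∞.
Thus R = 1/(8/7) = 7/8.
When u = -49/8, the terms behave like c/m; limit comparison with the harmonic series gives divergence.
Endpoint u = -63/8: the terms alternate in sign and decrease monotonically to 0 in absolute value (size ~ c/m), so the alternating series test gives convergence.

[-63/8, -49/8)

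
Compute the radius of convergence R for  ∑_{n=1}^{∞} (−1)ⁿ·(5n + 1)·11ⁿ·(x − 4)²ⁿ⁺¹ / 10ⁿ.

By the ratio test, |a_{n+1}/a_n| = [(5(n+1) + 1)/(5n + 1)] · 11/10 → 11/10.
Since the exponent of (x − 4) increases by 2 each term, convergence requires |x − 4|² < 10/11, hence R = √110/11.

R = √110/11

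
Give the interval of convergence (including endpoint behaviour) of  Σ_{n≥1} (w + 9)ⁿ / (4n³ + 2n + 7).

By the ratio test, |a_{n+1}/a_n| = (4n³ + 2n + 7)/(4(n+1)³ + 2(n+1) + 7) → 1.
Hence R = 1.
At w = -8: the terms are on the order of 1/n³, so the series converges absolutely by comparison with the p-series (p = 3 > 1).
When w = -10, the series is dominated by a constant times Σ 1/n³, which converges (p = 3 > 1).

[-10, -8]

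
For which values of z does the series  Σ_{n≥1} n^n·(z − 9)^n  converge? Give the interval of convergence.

Applying the root test, |a_n|^(1/n) = n → ∞.
Since the n-th root of |a_n| is unbounded, the series converges only at z = 9; R = 0.

{9}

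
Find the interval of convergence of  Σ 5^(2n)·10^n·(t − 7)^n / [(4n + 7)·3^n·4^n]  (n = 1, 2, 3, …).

Ratio test: |a_{n+1}/a_n| = [(4n + 7)/(4(n+1) + 7)] · 25·10/(3·4) → 125/6 as n → ∞.
Hence the series converges for |t − 7| < 1/(125/6) = 6/125, so the radius of convergence is 6/125.
At t = 881/125: the terms behave like c/n; limit comparison with the harmonic series gives divergence.
Check t = 869/125: convergence follows from the alternating series test (terms decrease monotonically to 0).

[869/125, 881/125)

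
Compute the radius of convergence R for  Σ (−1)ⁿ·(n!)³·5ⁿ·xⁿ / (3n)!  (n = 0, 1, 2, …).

By the ratio test, |a_{n+1}/a_n| = (n+1)³/[(3n+1)·(3n+2)·(3n+3)] · 5 → 5/27.
The series converges when 5/27 · |x| < 1, giving R = 27/5.

R = 27/5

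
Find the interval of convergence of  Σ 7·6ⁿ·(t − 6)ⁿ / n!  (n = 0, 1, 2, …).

(−∞, ∞)

Apply the ratio test: |a_{n+1}| / |a_n| = 7/7 · 6 · 1/(n+1), which tends to 0 as n → ∞.
The limit is 0, so the series converges for all t; R = ∞.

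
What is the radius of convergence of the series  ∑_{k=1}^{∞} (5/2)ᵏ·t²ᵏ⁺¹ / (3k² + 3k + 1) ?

R = √10/5

Ratio test: |a_{k+1}/a_k| = [(3k² + 3k + 1)/(3(k+1)² + 3(k+1) + 1)] · 5/2 → 5/2 as k → ∞.
Since the exponent of t increases by 2 each term, convergence requires |t|² < 2/5, hence R = √10/5.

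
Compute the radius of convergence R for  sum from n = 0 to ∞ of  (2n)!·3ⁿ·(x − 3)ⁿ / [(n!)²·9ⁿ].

R = 3/4

By the ratio test, |a_{n+1}/a_n| = (2n+1)·(2n+2)/(n+1)² · 3/9 → 4/3.
Thus R = 1/(4/3) = 3/4.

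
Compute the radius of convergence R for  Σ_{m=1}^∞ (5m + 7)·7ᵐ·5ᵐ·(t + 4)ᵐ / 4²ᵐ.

By the ratio test, |a_{m+1}/a_m| = [(5(m+1) + 7)/(5m + 7)] · 7·5/16 → 35/16.
Convergence for |t + 4| · 35/16 < 1, i.e. |t + 4| < 16/35. So R = 16/35.

R = 16/35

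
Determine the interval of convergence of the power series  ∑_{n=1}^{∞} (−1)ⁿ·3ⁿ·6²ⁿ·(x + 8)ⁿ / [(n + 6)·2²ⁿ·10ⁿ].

The ratio of consecutive coefficients is [(n + 6)/((n+1) + 6)] · 3·36/(4·10) → 27/10.
The series converges when 27/10 · |x + 8| < 1, giving R = 10/27.
When x = -206/27, the terms alternate in sign and decrease monotonically to 0 in absolute value (size ~ c/n), so the alternating series test gives convergence.
At x = -226/27: the terms behave like c/n; limit comparison with the harmonic series gives divergence.

(-226/27, -206/27]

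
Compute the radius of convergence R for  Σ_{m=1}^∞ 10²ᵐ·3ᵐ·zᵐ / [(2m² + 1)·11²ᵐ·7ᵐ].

R = 847/300

Apply the ratio test: |a_{m+1}| / |a_m| = [(2m² + 1)/(2(m+1)² + 1)] · 100·3/(121·7), which tends to 300/847 as m → ∞.
The series converges when 300/847 · |z| < 1, giving R = 847/300.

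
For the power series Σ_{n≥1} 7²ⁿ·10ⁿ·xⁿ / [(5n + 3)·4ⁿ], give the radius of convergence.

R = 2/245

Ratio test: |a_{n+1}/a_n| = [(5n + 3)/(5(n+1) + 3)] · 49·10/4 → 245/2 as n → ∞.
The series converges when 245/2 · |x| < 1, giving R = 2/245.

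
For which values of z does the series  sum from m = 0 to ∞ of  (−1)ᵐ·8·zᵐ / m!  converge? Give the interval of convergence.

By the ratio test, |a_{m+1}/a_m| = 8/8 · 1/(m+1) → 0.
Since the limit is 0 < 1 for every z, the series converges on all of ℝ and R = ∞.

(−∞, ∞)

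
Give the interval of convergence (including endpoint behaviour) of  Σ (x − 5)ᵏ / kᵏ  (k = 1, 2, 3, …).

(−∞, ∞)

Root test: |a_k|^(1/k) = 1/k → 0.
Since the k-th root of |a_k| tends to 0, the series converges for all real x; R = ∞.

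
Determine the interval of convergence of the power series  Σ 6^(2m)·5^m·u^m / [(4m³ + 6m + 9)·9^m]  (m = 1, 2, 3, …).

By the ratio test, |a_{m+1}/a_m| = [(4m³ + 6m + 9)/(4(m+1)³ + 6(m+1) + 9)] · 36·5/9 → 20.
Convergence for |u| · 20 < 1, i.e. |u| < 1/20. So R = 1/20.
When u = 1/20, the series is dominated by a constant times Σ 1/m³, which converges (p = 3 > 1).
Endpoint u = -1/20: the terms are on the order of 1/m³, so the series converges absolutely by comparison with the p-series (p = 3 > 1).

[-1/20, 1/20]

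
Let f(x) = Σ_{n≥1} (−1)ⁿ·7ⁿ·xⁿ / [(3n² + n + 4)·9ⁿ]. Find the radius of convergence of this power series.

R = 9/7

Ratio test: |a_{n+1}/a_n| = [(3n² + n + 4)/(3(n+1)² + (n+1) + 4)] · 7/9 → 7/9 as n → ∞.
The series converges when 7/9 · |x| < 1, giving R = 9/7.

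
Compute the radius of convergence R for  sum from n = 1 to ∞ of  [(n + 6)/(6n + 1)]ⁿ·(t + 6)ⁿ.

By the Cauchy root test, |a_n|^(1/n) = (n + 6)/(6n + 1) → 1/6.
Thus R = 1/(1/6) = 6.

R = 6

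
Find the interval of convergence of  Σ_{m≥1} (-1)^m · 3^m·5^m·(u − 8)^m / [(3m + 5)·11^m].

(109/15, 131/15]

Ratio test: |a_{m+1}/a_m| = [(3m + 5)/(3(m+1) + 5)] · 3·5/11 → 15/11 as m → ∞.
Convergence for |u − 8| · 15/11 < 1, i.e. |u − 8| < 11/15. So R = 11/15.
At u = 131/15: an alternating series whose terms decrease to 0 in absolute value, so it converges by the Leibniz criterion.
Check u = 109/15: comparison with the harmonic series Σ 1/m shows the series diverges.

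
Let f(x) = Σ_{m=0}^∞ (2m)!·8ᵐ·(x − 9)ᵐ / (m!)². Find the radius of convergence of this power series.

Apply the ratio test: |a_{m+1}| / |a_m| = (2m+1)·(2m+2)/(m+1)² · 8, which tends to 32 as m → ∞.
Hence the series converges for |x − 9| < 1/(32) = 1/32, so the radius of convergence is 1/32.

R = 1/32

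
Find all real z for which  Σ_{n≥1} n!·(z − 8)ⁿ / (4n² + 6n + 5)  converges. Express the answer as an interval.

{8}

By the ratio test, |a_{n+1}/a_n| = (n+1) · (4n² + 6n + 5)/(4(n+1)² + 6(n+1) + 5) → ∞.
Since the ratio → ∞, the series diverges for every z ≠ 8, and R = 0.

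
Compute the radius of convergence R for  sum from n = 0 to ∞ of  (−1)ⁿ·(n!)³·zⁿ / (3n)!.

R = 27

By the ratio test, |a_{n+1}/a_n| = (n+1)³/[(3n+1)·(3n+2)·(3n+3)] → 1/27.
The series converges when 1/27 · |z| < 1, giving R = 27.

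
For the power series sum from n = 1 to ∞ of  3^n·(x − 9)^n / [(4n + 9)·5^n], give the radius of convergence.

R = 5/3

Ratio test: |a_{n+1}/a_n| = [(4n + 9)/(4(n+1) + 9)] · 3/5 → 3/5 as n → ∞.
The series converges when 3/5 · |x − 9| < 1, giving R = 5/3.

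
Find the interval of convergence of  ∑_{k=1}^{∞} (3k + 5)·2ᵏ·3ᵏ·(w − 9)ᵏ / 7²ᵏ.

(5/6, 103/6)

Apply the ratio test: |a_{k+1}| / |a_k| = [(3(k+1) + 5)/(3k + 5)] · 2·3/49, which tends to 6/49 as k → ∞.
Hence the series converges for |w − 9| < 1/(6/49) = 49/6, so the radius of convergence is 49/6.
Check w = 103/6: the terms have absolute value of order k, which does not tend to 0, so the series diverges by the divergence test.
At w = 5/6: the terms do not tend to 0, so the series diverges.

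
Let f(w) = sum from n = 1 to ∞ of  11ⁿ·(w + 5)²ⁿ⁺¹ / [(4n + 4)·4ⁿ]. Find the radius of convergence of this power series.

Apply the ratio test: |a_{n+1}| / |a_n| = [(4n + 4)/(4(n+1) + 4)] · 11/4, which tends to 11/4 as n → ∞.
Writing y = (w + 5)², the series in y has radius 4/11, so |w + 5| < √(4/11) and R = 2√11/11.

R = 2√11/11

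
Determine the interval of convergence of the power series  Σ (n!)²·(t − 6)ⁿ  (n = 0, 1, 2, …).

{6}

Ratio test: |a_{n+1}/a_n| = (n+1)² → ∞ as n → ∞.
The terms grow without bound for any (t − 6) ≠ 0, so R = 0 (convergence only at t = 6).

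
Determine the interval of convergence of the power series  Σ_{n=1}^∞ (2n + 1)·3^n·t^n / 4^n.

(-4/3, 4/3)

The ratio of consecutive coefficients is [(2(n+1) + 1)/(2n + 1)] · 3/4 → 3/4.
Convergence for |t| · 3/4 < 1, i.e. |t| < 4/3. So R = 4/3.
Endpoint t = 4/3: the terms do not tend to 0, so the series diverges.
Check t = -4/3: the n-th term does not approach 0; divergence by the term test.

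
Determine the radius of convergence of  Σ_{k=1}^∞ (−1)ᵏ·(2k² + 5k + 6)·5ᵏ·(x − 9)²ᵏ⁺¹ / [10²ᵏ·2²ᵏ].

By the ratio test, |a_{k+1}/a_k| = [(2(k+1)² + 5(k+1) + 6)/(2k² + 5k + 6)] · 5/(100·4) → 1/80.
Writing y = (x − 9)², the series in y has radius 80, so |x − 9| < √(80) and R = 4√5.

R = 4√5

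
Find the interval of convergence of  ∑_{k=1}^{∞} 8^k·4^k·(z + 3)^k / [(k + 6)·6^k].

By the ratio test, |a_{k+1}/a_k| = [(k + 6)/((k+1) + 6)] · 8·4/6 → 16/3.
Hence the series converges for |z + 3| < 1/(16/3) = 3/16, so the radius of convergence is 3/16.
At z = -45/16: the terms are asymptotic to a nonzero constant times 1/k, so the series diverges by limit comparison with Σ 1/k.
Endpoint z = -51/16: convergence follows from the alternating series test (terms decrease monotonically to 0).

[-51/16, -45/16)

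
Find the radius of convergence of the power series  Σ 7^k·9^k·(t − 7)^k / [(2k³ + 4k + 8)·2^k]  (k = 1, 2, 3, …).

Ratio test: |a_{k+1}/a_k| = [(2k³ + 4k + 8)/(2(k+1)³ + 4(k+1) + 8)] · 7·9/2 → 63/2 as k → ∞.
The series converges when 63/2 · |t − 7| < 1, giving R = 2/63.

R = 2/63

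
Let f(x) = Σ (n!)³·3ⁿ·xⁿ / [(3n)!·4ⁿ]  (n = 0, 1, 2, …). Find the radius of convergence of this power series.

R = 36

Apply the ratio test: |a_{n+1}| / |a_n| = (n+1)³/[(3n+1)·(3n+2)·(3n+3)] · 3/4, which tends to 1/36 as n → ∞.
Hence the series converges for |x| < 1/(1/36) = 36, so the radius of convergence is 36.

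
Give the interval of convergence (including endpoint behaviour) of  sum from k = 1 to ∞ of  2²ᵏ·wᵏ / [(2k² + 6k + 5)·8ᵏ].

Apply the ratio test: |a_{k+1}| / |a_k| = [(2k² + 6k + 5)/(2(k+1)² + 6(k+1) + 5)] · 4/8, which tends to 1/2 as k → ∞.
The series converges when 1/2 · |w| < 1, giving R = 2.
At w = 2: the terms are on the order of 1/k², so the series converges absolutely by comparison with the p-series (p = 2 > 1).
Endpoint w = -2: the series is dominated by a constant times Σ 1/k², which converges (p = 2 > 1).

[-2, 2]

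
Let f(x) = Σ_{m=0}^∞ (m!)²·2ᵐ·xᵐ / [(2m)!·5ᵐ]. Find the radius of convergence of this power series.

Apply the ratio test: |a_{m+1}| / |a_m| = (m+1)²/[(2m+1)·(2m+2)] · 2/5, which tends to 1/10 as m → ∞.
Hence the series converges for |x| < 1/(1/10) = 10, so the radius of convergence is 10.

R = 10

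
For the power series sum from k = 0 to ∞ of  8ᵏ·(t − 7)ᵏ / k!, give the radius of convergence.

R = ∞

By the ratio test, |a_{k+1}/a_k| = 8 · 1/(k+1) → 0.
The limit is 0, so the series converges for all t; R = ∞.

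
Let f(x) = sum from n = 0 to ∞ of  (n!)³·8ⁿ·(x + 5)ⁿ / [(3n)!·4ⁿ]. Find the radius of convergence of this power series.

By the ratio test, |a_{n+1}/a_n| = (n+1)³/[(3n+1)·(3n+2)·(3n+3)] · 8/4 → 2/27.
Convergence for |x + 5| · 2/27 < 1, i.e. |x + 5| < 27/2. So R = 27/2.

R = 27/2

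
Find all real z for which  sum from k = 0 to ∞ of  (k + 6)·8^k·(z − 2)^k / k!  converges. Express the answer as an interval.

(−∞, ∞)

The ratio of consecutive coefficients is ((k+1) + 6)/(k + 6) · 8 · 1/(k+1) → 0.
The limit is 0, so the series converges for all z; R = ∞.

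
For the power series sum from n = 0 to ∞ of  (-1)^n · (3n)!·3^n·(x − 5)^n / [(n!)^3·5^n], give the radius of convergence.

R = 5/81

By the ratio test, |a_{n+1}/a_n| = (3n+1)·(3n+2)·(3n+3)/(n+1)³ · 3/5 → 81/5.
Hence the series converges for |x − 5| < 1/(81/5) = 5/81, so the radius of convergence is 5/81.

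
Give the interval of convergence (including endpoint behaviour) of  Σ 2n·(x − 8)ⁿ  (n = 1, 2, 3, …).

(7, 9)

Ratio test: |a_{n+1}/a_n| = 2(n+1)/2n → 1 as n → ∞.
Hence R = 1.
Endpoint x = 9: the terms have absolute value of order n, which does not tend to 0, so the series diverges by the divergence test.
Endpoint x = 7: the terms have absolute value of order n, which does not tend to 0, so the series diverges by the divergence test.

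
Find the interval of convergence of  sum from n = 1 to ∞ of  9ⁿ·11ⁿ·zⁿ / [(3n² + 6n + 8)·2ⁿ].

By the ratio test, |a_{n+1}/a_n| = [(3n² + 6n + 8)/(3(n+1)² + 6(n+1) + 8)] · 9·11/2 → 99/2.
The series converges when 99/2 · |z| < 1, giving R = 2/99.
When z = 2/99, the series is dominated by a constant times Σ 1/n², which converges (p = 2 > 1).
When z = -2/99, the series is dominated by a constant times Σ 1/n², which converges (p = 2 > 1).

[-2/99, 2/99]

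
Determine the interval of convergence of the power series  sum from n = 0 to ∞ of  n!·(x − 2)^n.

{2}

Apply the ratio test: |a_{n+1}| / |a_n| = (n+1), which tends to ∞ as n → ∞.
The ratio grows without bound, so the series diverges whenever (x − 2) ≠ 0; it converges only at x = 2. R = 0.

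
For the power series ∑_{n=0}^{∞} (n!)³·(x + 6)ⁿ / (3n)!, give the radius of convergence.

Ratio test: |a_{n+1}/a_n| = (n+1)³/[(3n+1)·(3n+2)·(3n+3)] → 1/27 as n → ∞.
Hence the series converges for |x + 6| < 1/(1/27) = 27, so the radius of convergence is 27.

R = 27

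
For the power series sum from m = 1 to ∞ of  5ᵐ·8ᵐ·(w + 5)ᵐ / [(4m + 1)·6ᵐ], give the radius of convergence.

Apply the ratio test: |a_{m+1}| / |a_m| = [(4m + 1)/(4(m+1) + 1)] · 5·8/6, which tends to 20/3 as m → ∞.
The series converges when 20/3 · |w + 5| < 1, giving R = 3/20.

R = 3/20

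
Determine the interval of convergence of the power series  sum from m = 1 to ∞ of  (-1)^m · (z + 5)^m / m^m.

Applying the root test, |a_m|^(1/m) = 1/m → 0.
Since the m-th root of |a_m| tends to 0, the series converges for all real z; R = ∞.

(−∞, ∞)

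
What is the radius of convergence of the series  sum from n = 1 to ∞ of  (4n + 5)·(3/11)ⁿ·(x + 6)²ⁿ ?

R = √33/3

By the ratio test, |a_{n+1}/a_n| = [(4(n+1) + 5)/(4n + 5)] · 3/11 → 3/11.
Successive powers of (x + 6) differ by 2, so the series converges when |x + 6|² · 3/11 < 1, i.e. |x + 6| < √(11/3). So R = √33/3.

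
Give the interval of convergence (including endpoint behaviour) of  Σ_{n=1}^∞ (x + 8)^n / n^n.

(−∞, ∞)

By the Cauchy root test, |a_n|^(1/n) = 1/n → 0.
The limit is 0 for every x, so R = ∞.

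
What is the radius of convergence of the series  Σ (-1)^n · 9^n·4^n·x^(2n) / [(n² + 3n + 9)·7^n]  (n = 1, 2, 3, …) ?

By the ratio test, |a_{n+1}/a_n| = [(n² + 3n + 9)/((n+1)² + 3(n+1) + 9)] · 9·4/7 → 36/7.
Successive powers of x differ by 2, so the series converges when |x|² · 36/7 < 1, i.e. |x| < √(7/36). So R = √7/6.

R = √7/6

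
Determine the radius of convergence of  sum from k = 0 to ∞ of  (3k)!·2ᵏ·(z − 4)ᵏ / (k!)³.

R = 1/54

Ratio test: |a_{k+1}/a_k| = (3k+1)·(3k+2)·(3k+3)/(k+1)³ · 2 → 54 as k → ∞.
Hence the series converges for |z − 4| < 1/(54) = 1/54, so the radius of convergence is 1/54.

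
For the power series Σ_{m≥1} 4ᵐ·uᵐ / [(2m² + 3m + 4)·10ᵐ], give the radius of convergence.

The ratio of consecutive coefficients is [(2m² + 3m + 4)/(2(m+1)² + 3(m+1) + 4)] · 4/10 → 2/5.
Thus R = 1/(2/5) = 5/2.

R = 5/2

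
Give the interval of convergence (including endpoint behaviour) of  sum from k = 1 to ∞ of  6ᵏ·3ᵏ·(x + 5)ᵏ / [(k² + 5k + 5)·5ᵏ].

[-95/18, -85/18]

By the ratio test, |a_{k+1}/a_k| = [(k² + 5k + 5)/((k+1)² + 5(k+1) + 5)] · 6·3/5 → 18/5.
Convergence for |x + 5| · 18/5 < 1, i.e. |x + 5| < 5/18. So R = 5/18.
Endpoint x = -85/18: the series is dominated by a constant times Σ 1/k², which converges (p = 2 > 1).
At x = -95/18: the terms are on the order of 1/k², so the series converges absolutely by comparison with the p-series (p = 2 > 1).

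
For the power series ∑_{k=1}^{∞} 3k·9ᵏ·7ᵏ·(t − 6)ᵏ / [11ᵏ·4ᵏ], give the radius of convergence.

The ratio of consecutive coefficients is [3(k+1)/3k] · 9·7/(11·4) → 63/44.
Thus R = 1/(63/44) = 44/63.

R = 44/63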